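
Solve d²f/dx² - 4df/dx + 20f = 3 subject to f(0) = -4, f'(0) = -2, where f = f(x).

Characteristic equation r² - 4r + 20 = 0 has discriminant (-4)² - 4·(20) = -64 < 0, so r = 2 ± 4i.
Hence f_h = C1*cos(4*x)*exp(2*x) + C2*exp(2*x)*sin(4*x).
For the particular solution try f_p = A0. Substituting and matching coefficients of each power of x gives A0 = 3/20, so f_p = 3/20.
General solution: f = 3/20 + C1*cos(4*x)*exp(2*x) + C2*exp(2*x)*sin(4*x).
Apply the initial conditions: f(0) = 3/20 + C1 = -4 and f'(0) = 2*C1 + 4*C2 = -2. Solving gives C1 = -83/20, C2 = 63/40.

f = 3/20 - 83*cos(4*x)*exp(2*x)/20 + 63*exp(2*x)*sin(4*x)/40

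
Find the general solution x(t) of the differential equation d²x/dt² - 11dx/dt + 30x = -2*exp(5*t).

x = C1*exp(6*t) + C2*exp(5*t) + 2*t*exp(5*t)

Characteristic equation r² - 11r + 30 = 0 factors as (r - 6)(r - 5) = 0, so r = 6, 5.
Hence x_h = C1*exp(6*t) + C2*exp(5*t).
Since exp(5*t) solves the homogeneous equation (r = 5 is a root of multiplicity 1), multiply the trial by t. Try x_p = A*t*exp(5*t). Substituting into the equation and dividing by exp(5*t) gives A = 2, so x_p = 2*t*exp(5*t).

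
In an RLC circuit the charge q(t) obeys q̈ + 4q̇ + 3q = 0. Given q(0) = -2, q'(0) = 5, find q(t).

Characteristic equation r² + 4r + 3 = 0 factors as (r + 1)(r + 3) = 0, so r = -1, -3.
Hence q_h = C1*exp(-t) + C2*exp(-3*t).
Apply the initial conditions: q(0) = C1 + C2 = -2 and q'(0) = -C1 - 3*C2 = 5. Solving gives C1 = -1/2, C2 = -3/2.

q = -3*exp(-3*t)/2 - exp(-t)/2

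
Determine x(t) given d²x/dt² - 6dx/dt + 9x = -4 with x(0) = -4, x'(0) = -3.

Characteristic equation r² - 6r + 9 = 0 has discriminant (-6)² - 4·(9) = 0, so r = 3 is a repeated root.
Hence x_h = (C1 + C2*t)*exp(3*t).
For the particular solution try x_p = A0. Substituting and matching coefficients of each power of t gives A0 = -4/9, so x_p = -4/9.
General solution: x = -4/9 + C1*exp(3*t) + C2*t*exp(3*t).
Apply the initial conditions: x(0) = -4/9 + C1 = -4 and x'(0) = C2 + 3*C1 = -3. Solving gives C1 = -32/9, C2 = 23/3.

x = -4/9 - 32*exp(3*t)/9 + 23*t*exp(3*t)/3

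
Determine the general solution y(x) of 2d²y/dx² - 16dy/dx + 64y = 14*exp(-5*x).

Divide through by 2: y'' - 8y' + 32y = 7*exp(-5*x).
Characteristic equation r² - 8r + 32 = 0 has discriminant (-8)² - 4·(32) = -64 < 0, so r = 4 ± 4i.
Hence y_h = C1*cos(4*x)*exp(4*x) + C2*exp(4*x)*sin(4*x).
Try y_p = A*exp(-5*x). Substituting into the equation and dividing by exp(-5*x) gives A = 7/97, so y_p = 7*exp(-5*x)/97.

y = 7*exp(-5*x)/97 + C1*cos(4*x)*exp(4*x) + C2*exp(4*x)*sin(4*x)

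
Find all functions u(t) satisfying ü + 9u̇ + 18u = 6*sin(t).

u = -27*cos(t)/185 + 51*sin(t)/185 + C1*exp(-3*t) + C2*exp(-6*t)

Characteristic equation r² + 9r + 18 = 0 factors as (r + 3)(r + 6) = 0, so r = -3, -6.
Hence u_h = C1*exp(-3*t) + C2*exp(-6*t).
Try u_p = A*cos(t) + B*sin(t). Substituting and equating the coefficients of cos(t) and sin(t) gives A = -27/185, B = 51/185, so u_p = -27*cos(t)/185 + 51*sin(t)/185.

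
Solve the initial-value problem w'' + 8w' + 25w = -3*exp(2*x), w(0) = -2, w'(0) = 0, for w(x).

Characteristic equation r² + 8r + 25 = 0 has discriminant (8)² - 4·(25) = -36 < 0, so r = -4 ± 3i.
Hence w_h = C1*cos(3*x)*exp(-4*x) + C2*exp(-4*x)*sin(3*x).
Try w_p = A*exp(2*x). Substituting into the equation and dividing by exp(2*x) gives A = -1/15, so w_p = -exp(2*x)/15.
General solution: w = -exp(2*x)/15 + C1*cos(3*x)*exp(-4*x) + C2*exp(-4*x)*sin(3*x).
Apply the initial conditions: w(0) = -1/15 + C1 = -2 and w'(0) = -2/15 - 4*C1 + 3*C2 = 0. Solving gives C1 = -29/15, C2 = -38/15.

w = -exp(2*x)/15 - 38*exp(-4*x)*sin(3*x)/15 - 29*cos(3*x)*exp(-4*x)/15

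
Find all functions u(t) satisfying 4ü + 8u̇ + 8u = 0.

Divide through by 4: u'' + 2u' + 2u = 0.
Characteristic equation r² + 2r + 2 = 0 has discriminant (2)² - 4·(2) = -4 < 0, so r = -1 ± i.
Hence u_h = C1*cos(t)*exp(-t) + C2*exp(-t)*sin(t).

u = C1*cos(t)*exp(-t) + C2*exp(-t)*sin(t)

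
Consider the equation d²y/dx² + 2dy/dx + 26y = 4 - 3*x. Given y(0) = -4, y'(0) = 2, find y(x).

Characteristic equation r² + 2r + 26 = 0 has discriminant (2)² - 4·(26) = -100 < 0, so r = -1 ± 5i.
Hence y_h = C1*cos(5*x)*exp(-x) + C2*exp(-x)*sin(5*x).
For the particular solution try y_p = A0 + A1*x. Substituting and matching coefficients of each power of x gives A0 = 55/338, A1 = -3/26, so y_p = 55/338 - 3*x/26.
General solution: y = 55/338 - 3*x/26 + C1*cos(5*x)*exp(-x) + C2*exp(-x)*sin(5*x).
Apply the initial conditions: y(0) = 55/338 + C1 = -4 and y'(0) = -3/26 - C1 + 5*C2 = 2. Solving gives C1 = -1407/338, C2 = -346/845.

y = 55/338 - 3*x/26 - 1407*cos(5*x)*exp(-x)/338 - 346*exp(-x)*sin(5*x)/845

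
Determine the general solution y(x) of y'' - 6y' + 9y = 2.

Characteristic equation r² - 6r + 9 = 0 has discriminant (-6)² - 4·(9) = 0, so r = 3 is a repeated root.
Hence y_h = (C1 + C2*x)*exp(3*x).
For the particular solution try y_p = A0. Substituting and matching coefficients of each power of x gives A0 = 2/9, so y_p = 2/9.

y = 2/9 + C1*exp(3*x) + C2*x*exp(3*x)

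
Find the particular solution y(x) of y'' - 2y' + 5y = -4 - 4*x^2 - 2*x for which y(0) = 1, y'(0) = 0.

Characteristic equation r² - 2r + 5 = 0 has discriminant (-2)² - 4·(5) = -16 < 0, so r = 1 ± 2i.
Hence y_h = C1*cos(2*x)*exp(x) + C2*exp(x)*sin(2*x).
For the particular solution try y_p = A0 + A1*x + A2*x^2. Substituting and matching coefficients of each power of x gives A0 = -112/125, A1 = -26/25, A2 = -4/5, so y_p = -112/125 - 26*x/25 - 4*x^2/5.
General solution: y = -112/125 - 26*x/25 - 4*x^2/5 + C1*cos(2*x)*exp(x) + C2*exp(x)*sin(2*x).
Apply the initial conditions: y(0) = -112/125 + C1 = 1 and y'(0) = -26/25 + C1 + 2*C2 = 0. Solving gives C1 = 237/125, C2 = -107/250.

y = -112/125 - 26*x/25 - 4*x**2/5 - 107*exp(x)*sin(2*x)/250 + 237*cos(2*x)*exp(x)/125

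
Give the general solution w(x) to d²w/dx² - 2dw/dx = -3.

w = C2 + 3*x/2 + C1*exp(2*x)

Characteristic equation r² - 2r = 0 factors as (r - 2)r = 0, so r = 2, 0.
Hence w_h = C1*exp(2*x) + C2.
Since 0 is a characteristic root (multiplicity 1), multiply the polynomial trial by x: try w_p = A0*x. Substituting and matching coefficients of each power of x gives A0 = 3/2, so w_p = 3*x/2.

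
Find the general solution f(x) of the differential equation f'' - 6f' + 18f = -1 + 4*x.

f = 1/54 + 2*x/9 + C1*cos(3*x)*exp(3*x) + C2*exp(3*x)*sin(3*x)

Characteristic equation r² - 6r + 18 = 0 has discriminant (-6)² - 4·(18) = -36 < 0, so r = 3 ± 3i.
Hence f_h = C1*cos(3*x)*exp(3*x) + C2*exp(3*x)*sin(3*x).
For the particular solution try f_p = A0 + A1*x. Substituting and matching coefficients of each power of x gives A0 = 1/54, A1 = 2/9, so f_p = 1/54 + 2*x/9.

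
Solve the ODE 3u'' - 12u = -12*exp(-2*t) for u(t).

u = C1*exp(-2*t) + C2*exp(2*t) + t*exp(-2*t)

Divide through by 3: u'' - 4u = -4*exp(-2*t).
Characteristic equation r² - 4 = 0 factors as (r + 2)(r - 2) = 0, so r = -2, 2.
Hence u_h = C1*exp(-2*t) + C2*exp(2*t).
Since exp(-2*t) solves the homogeneous equation (r = -2 is a root of multiplicity 1), multiply the trial by t. Try u_p = A*t*exp(-2*t). Substituting into the equation and dividing by exp(-2*t) gives A = 1, so u_p = t*exp(-2*t).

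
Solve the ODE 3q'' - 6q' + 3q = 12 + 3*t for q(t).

Divide through by 3: q'' - 2q' + q = 4 + t.
Characteristic equation r² - 2r + 1 = 0 has discriminant (-2)² - 4·(1) = 0, so r = 1 is a repeated root.
Hence q_h = (C1 + C2*t)*exp(t).
For the particular solution try q_p = A0 + A1*t. Substituting and matching coefficients of each power of t gives A0 = 6, A1 = 1, so q_p = 6 + t.

q = 6 + t + C1*exp(t) + C2*t*exp(t)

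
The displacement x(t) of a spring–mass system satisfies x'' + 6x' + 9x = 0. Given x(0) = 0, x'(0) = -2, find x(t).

x = -2*t*exp(-3*t)

Characteristic equation r² + 6r + 9 = 0 has discriminant (6)² - 4·(9) = 0, so r = -3 is a repeated root.
Hence x_h = (C1 + C2*t)*exp(-3*t).
Apply the initial conditions: x(0) = C1 = 0 and x'(0) = C2 - 3*C1 = -2. Solving gives C1 = 0, C2 = -2.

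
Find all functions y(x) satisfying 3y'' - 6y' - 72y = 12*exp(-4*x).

Divide through by 3: y'' - 2y' - 24y = 4*exp(-4*x).
Characteristic equation r² - 2r - 24 = 0 factors as (r - 6)(r + 4) = 0, so r = 6, -4.
Hence y_h = C1*exp(6*x) + C2*exp(-4*x).
Since exp(-4*x) solves the homogeneous equation (r = -4 is a root of multiplicity 1), multiply the trial by x. Try y_p = A*x*exp(-4*x). Substituting into the equation and dividing by exp(-4*x) gives A = -2/5, so y_p = -2*x*exp(-4*x)/5.

y = C1*exp(6*x) + C2*exp(-4*x) - 2*x*exp(-4*x)/5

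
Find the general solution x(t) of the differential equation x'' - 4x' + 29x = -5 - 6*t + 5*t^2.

x = -5031/24389 - 134*t/841 + 5*t**2/29 + C1*cos(5*t)*exp(2*t) + C2*exp(2*t)*sin(5*t)

Characteristic equation r² - 4r + 29 = 0 has discriminant (-4)² - 4·(29) = -100 < 0, so r = 2 ± 5i.
Hence x_h = C1*cos(5*t)*exp(2*t) + C2*exp(2*t)*sin(5*t).
For the particular solution try x_p = A0 + A1*t + A2*t^2. Substituting and matching coefficients of each power of t gives A0 = -5031/24389, A1 = -134/841, A2 = 5/29, so x_p = -5031/24389 - 134*t/841 + 5*t^2/29.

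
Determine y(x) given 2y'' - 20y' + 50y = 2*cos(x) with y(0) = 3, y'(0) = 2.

y = -5*sin(x)/338 + 6*cos(x)/169 + 501*exp(5*x)/169 - 333*x*exp(5*x)/26

Divide through by 2: y'' - 10y' + 25y = cos(x).
Characteristic equation r² - 10r + 25 = 0 has discriminant (-10)² - 4·(25) = 0, so r = 5 is a repeated root.
Hence y_h = (C1 + C2*x)*exp(5*x).
Try y_p = A*cos(x) + B*sin(x). Substituting and equating the coefficients of cos(x) and sin(x) gives A = 6/169, B = -5/338, so y_p = -5*sin(x)/338 + 6*cos(x)/169.
General solution: y = -5*sin(x)/338 + 6*cos(x)/169 + C1*exp(5*x) + C2*x*exp(5*x).
Apply the initial conditions: y(0) = 6/169 + C1 = 3 and y'(0) = -5/338 + C2 + 5*C1 = 2. Solving gives C1 = 501/169, C2 = -333/26.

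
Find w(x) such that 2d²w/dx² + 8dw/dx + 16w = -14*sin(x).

w = -49*sin(x)/65 + 28*cos(x)/65 + C1*cos(2*x)*exp(-2*x) + C2*exp(-2*x)*sin(2*x)

Divide through by 2: w'' + 4w' + 8w = -7*sin(x).
Characteristic equation r² + 4r + 8 = 0 has discriminant (4)² - 4·(8) = -16 < 0, so r = -2 ± 2i.
Hence w_h = C1*cos(2*x)*exp(-2*x) + C2*exp(-2*x)*sin(2*x).
Try w_p = A*cos(x) + B*sin(x). Substituting and equating the coefficients of cos(x) and sin(x) gives A = 28/65, B = -49/65, so w_p = -49*sin(x)/65 + 28*cos(x)/65.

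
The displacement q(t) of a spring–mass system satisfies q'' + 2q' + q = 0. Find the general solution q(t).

q = C1*exp(-t) + C2*t*exp(-t)

Characteristic equation r² + 2r + 1 = 0 has discriminant (2)² - 4·(1) = 0, so r = -1 is a repeated root.
Hence q_h = (C1 + C2*t)*exp(-t).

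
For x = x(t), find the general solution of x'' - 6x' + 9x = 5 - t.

x = 13/27 - t/9 + C1*exp(3*t) + C2*t*exp(3*t)

Characteristic equation r² - 6r + 9 = 0 has discriminant (-6)² - 4·(9) = 0, so r = 3 is a repeated root.
Hence x_h = (C1 + C2*t)*exp(3*t).
For the particular solution try x_p = A0 + A1*t. Substituting and matching coefficients of each power of t gives A0 = 13/27, A1 = -1/9, so x_p = 13/27 - t/9.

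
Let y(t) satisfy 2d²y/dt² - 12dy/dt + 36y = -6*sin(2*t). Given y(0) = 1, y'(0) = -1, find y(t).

y = -21*sin(2*t)/170 - 9*cos(2*t)/85 - 346*exp(3*t)*sin(3*t)/255 + 94*cos(3*t)*exp(3*t)/85

Divide through by 2: y'' - 6y' + 18y = -3*sin(2*t).
Characteristic equation r² - 6r + 18 = 0 has discriminant (-6)² - 4·(18) = -36 < 0, so r = 3 ± 3i.
Hence y_h = C1*cos(3*t)*exp(3*t) + C2*exp(3*t)*sin(3*t).
Try y_p = A*cos(2*t) + B*sin(2*t). Substituting and equating the coefficients of cos(2t) and sin(2t) gives A = -9/85, B = -21/170, so y_p = -21*sin(2*t)/170 - 9*cos(2*t)/85.
General solution: y = -21*sin(2*t)/170 - 9*cos(2*t)/85 + C1*cos(3*t)*exp(3*t) + C2*exp(3*t)*sin(3*t).
Apply the initial conditions: y(0) = -9/85 + C1 = 1 and y'(0) = -21/85 + 3*C1 + 3*C2 = -1. Solving gives C1 = 94/85, C2 = -346/255.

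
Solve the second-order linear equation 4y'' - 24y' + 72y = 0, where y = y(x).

y = C1*cos(3*x)*exp(3*x) + C2*exp(3*x)*sin(3*x)

Divide through by 4: y'' - 6y' + 18y = 0.
Characteristic equation r² - 6r + 18 = 0 has discriminant (-6)² - 4·(18) = -36 < 0, so r = 3 ± 3i.
Hence y_h = C1*cos(3*x)*exp(3*x) + C2*exp(3*x)*sin(3*x).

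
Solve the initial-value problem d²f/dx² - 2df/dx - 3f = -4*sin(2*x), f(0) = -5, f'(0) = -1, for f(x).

f = -43*exp(3*x)/26 - 31*exp(-x)/10 - 16*cos(2*x)/65 + 28*sin(2*x)/65

Characteristic equation r² - 2r - 3 = 0 factors as (r + 1)(r - 3) = 0, so r = -1, 3.
Hence f_h = C1*exp(-x) + C2*exp(3*x).
Try f_p = A*cos(2*x) + B*sin(2*x). Substituting and equating the coefficients of cos(2x) and sin(2x) gives A = -16/65, B = 28/65, so f_p = -16*cos(2*x)/65 + 28*sin(2*x)/65.
General solution: f = -16*cos(2*x)/65 + 28*sin(2*x)/65 + C1*exp(-x) + C2*exp(3*x).
Apply the initial conditions: f(0) = -16/65 + C1 + C2 = -5 and f'(0) = 56/65 - C1 + 3*C2 = -1. Solving gives C1 = -31/10, C2 = -43/26.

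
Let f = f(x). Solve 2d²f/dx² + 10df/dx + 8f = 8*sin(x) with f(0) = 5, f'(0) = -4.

f = 6*exp(-x) - 10*cos(x)/17 - 7*exp(-4*x)/17 + 6*sin(x)/17

Divide through by 2: f'' + 5f' + 4f = 4*sin(x).
Characteristic equation r² + 5r + 4 = 0 factors as (r + 1)(r + 4) = 0, so r = -1, -4.
Hence f_h = C1*exp(-x) + C2*exp(-4*x).
Try f_p = A*cos(x) + B*sin(x). Substituting and equating the coefficients of cos(x) and sin(x) gives A = -10/17, B = 6/17, so f_p = -10*cos(x)/17 + 6*sin(x)/17.
General solution: f = -10*cos(x)/17 + 6*sin(x)/17 + C1*exp(-x) + C2*exp(-4*x).
Apply the initial conditions: f(0) = -10/17 + C1 + C2 = 5 and f'(0) = 6/17 - C1 - 4*C2 = -4. Solving gives C1 = 6, C2 = -7/17.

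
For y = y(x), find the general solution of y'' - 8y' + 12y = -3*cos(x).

y = -33*cos(x)/185 + 24*sin(x)/185 + C1*exp(2*x) + C2*exp(6*x)

Characteristic equation r² - 8r + 12 = 0 factors as (r - 2)(r - 6) = 0, so r = 2, 6.
Hence y_h = C1*exp(2*x) + C2*exp(6*x).
Try y_p = A*cos(x) + B*sin(x). Substituting and equating the coefficients of cos(x) and sin(x) gives A = -33/185, B = 24/185, so y_p = -33*cos(x)/185 + 24*sin(x)/185.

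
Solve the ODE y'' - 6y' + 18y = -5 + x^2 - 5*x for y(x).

y = -59/162 - 13*x/54 + x**2/18 + C1*cos(3*x)*exp(3*x) + C2*exp(3*x)*sin(3*x)

Characteristic equation r² - 6r + 18 = 0 has discriminant (-6)² - 4·(18) = -36 < 0, so r = 3 ± 3i.
Hence y_h = C1*cos(3*x)*exp(3*x) + C2*exp(3*x)*sin(3*x).
For the particular solution try y_p = A0 + A1*x + A2*x^2. Substituting and matching coefficients of each power of x gives A0 = -59/162, A1 = -13/54, A2 = 1/18, so y_p = -59/162 - 13*x/54 + x^2/18.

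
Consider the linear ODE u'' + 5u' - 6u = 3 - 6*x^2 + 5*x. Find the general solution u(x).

Characteristic equation r² + 5r - 6 = 0 factors as (r - 1)(r + 6) = 0, so r = 1, -6.
Hence u_h = C1*exp(x) + C2*exp(-6*x).
For the particular solution try u_p = A0 + A1*x + A2*x^2. Substituting and matching coefficients of each power of x gives A0 = 19/36, A1 = 5/6, A2 = 1, so u_p = 19/36 + x^2 + 5*x/6.

u = 19/36 + x**2 + 5*x/6 + C1*exp(x) + C2*exp(-6*x)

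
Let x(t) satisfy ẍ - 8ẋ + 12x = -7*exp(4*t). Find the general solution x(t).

Characteristic equation r² - 8r + 12 = 0 factors as (r - 2)(r - 6) = 0, so r = 2, 6.
Hence x_h = C1*exp(2*t) + C2*exp(6*t).
Try x_p = A*exp(4*t). Substituting into the equation and dividing by exp(4*t) gives A = 7/4, so x_p = 7*exp(4*t)/4.

x = 7*exp(4*t)/4 + C1*exp(2*t) + C2*exp(6*t)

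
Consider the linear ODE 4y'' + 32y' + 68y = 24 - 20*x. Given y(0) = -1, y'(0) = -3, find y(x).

y = 142/289 - 5*x/17 - 2506*exp(-4*x)*sin(x)/289 - 431*cos(x)*exp(-4*x)/289

Divide through by 4: y'' + 8y' + 17y = 6 - 5*x.
Characteristic equation r² + 8r + 17 = 0 has discriminant (8)² - 4·(17) = -4 < 0, so r = -4 ± i.
Hence y_h = C1*cos(x)*exp(-4*x) + C2*exp(-4*x)*sin(x).
For the particular solution try y_p = A0 + A1*x. Substituting and matching coefficients of each power of x gives A0 = 142/289, A1 = -5/17, so y_p = 142/289 - 5*x/17.
General solution: y = 142/289 - 5*x/17 + C1*cos(x)*exp(-4*x) + C2*exp(-4*x)*sin(x).
Apply the initial conditions: y(0) = 142/289 + C1 = -1 and y'(0) = -5/17 + C2 - 4*C1 = -3. Solving gives C1 = -431/289, C2 = -2506/289.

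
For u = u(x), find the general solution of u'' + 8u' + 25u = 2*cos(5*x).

u = sin(5*x)/20 + C1*cos(3*x)*exp(-4*x) + C2*exp(-4*x)*sin(3*x)

Characteristic equation r² + 8r + 25 = 0 has discriminant (8)² - 4·(25) = -36 < 0, so r = -4 ± 3i.
Hence u_h = C1*cos(3*x)*exp(-4*x) + C2*exp(-4*x)*sin(3*x).
Try u_p = A*cos(5*x) + B*sin(5*x). Substituting and equating the coefficients of cos(5x) and sin(5x) gives A = 0, B = 1/20, so u_p = sin(5*x)/20.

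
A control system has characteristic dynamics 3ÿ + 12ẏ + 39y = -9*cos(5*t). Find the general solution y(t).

y = -15*sin(5*t)/136 + 9*cos(5*t)/136 + C1*cos(3*t)*exp(-2*t) + C2*exp(-2*t)*sin(3*t)

Divide through by 3: y'' + 4y' + 13y = -3*cos(5*t).
Characteristic equation r² + 4r + 13 = 0 has discriminant (4)² - 4·(13) = -36 < 0, so r = -2 ± 3i.
Hence y_h = C1*cos(3*t)*exp(-2*t) + C2*exp(-2*t)*sin(3*t).
Try y_p = A*cos(5*t) + B*sin(5*t). Substituting and equating the coefficients of cos(5t) and sin(5t) gives A = 9/136, B = -15/136, so y_p = -15*sin(5*t)/136 + 9*cos(5*t)/136.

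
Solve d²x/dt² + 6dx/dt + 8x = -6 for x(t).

Characteristic equation r² + 6r + 8 = 0 factors as (r + 4)(r + 2) = 0, so r = -4, -2.
Hence x_h = C1*exp(-4*t) + C2*exp(-2*t).
For the particular solution try x_p = A0. Substituting and matching coefficients of each power of t gives A0 = -3/4, so x_p = -3/4.

x = -3/4 + C1*exp(-4*t) + C2*exp(-2*t)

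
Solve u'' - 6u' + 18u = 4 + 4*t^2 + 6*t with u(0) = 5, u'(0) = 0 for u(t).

u = 29/81 + 2*t**2/9 + 13*t/27 - 389*exp(3*t)*sin(3*t)/81 + 376*cos(3*t)*exp(3*t)/81

Characteristic equation r² - 6r + 18 = 0 has discriminant (-6)² - 4·(18) = -36 < 0, so r = 3 ± 3i.
Hence u_h = C1*cos(3*t)*exp(3*t) + C2*exp(3*t)*sin(3*t).
For the particular solution try u_p = A0 + A1*t + A2*t^2. Substituting and matching coefficients of each power of t gives A0 = 29/81, A1 = 13/27, A2 = 2/9, so u_p = 29/81 + 2*t^2/9 + 13*t/27.
General solution: u = 29/81 + 2*t^2/9 + 13*t/27 + C1*cos(3*t)*exp(3*t) + C2*exp(3*t)*sin(3*t).
Apply the initial conditions: u(0) = 29/81 + C1 = 5 and u'(0) = 13/27 + 3*C1 + 3*C2 = 0. Solving gives C1 = 376/81, C2 = -389/81.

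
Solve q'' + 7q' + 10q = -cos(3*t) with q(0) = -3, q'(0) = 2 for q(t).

q = -167*exp(-2*t)/39 - 21*sin(3*t)/442 - cos(3*t)/442 + 131*exp(-5*t)/102

Characteristic equation r² + 7r + 10 = 0 factors as (r + 2)(r + 5) = 0, so r = -2, -5.
Hence q_h = C1*exp(-2*t) + C2*exp(-5*t).
Try q_p = A*cos(3*t) + B*sin(3*t). Substituting and equating the coefficients of cos(3t) and sin(3t) gives A = -1/442, B = -21/442, so q_p = -21*sin(3*t)/442 - cos(3*t)/442.
General solution: q = -21*sin(3*t)/442 - cos(3*t)/442 + C1*exp(-2*t) + C2*exp(-5*t).
Apply the initial conditions: q(0) = -1/442 + C1 + C2 = -3 and q'(0) = -63/442 - 5*C2 - 2*C1 = 2. Solving gives C1 = -167/39, C2 = 131/102.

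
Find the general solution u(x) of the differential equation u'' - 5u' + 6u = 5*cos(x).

u = cos(x)/2 - sin(x)/2 + C1*exp(2*x) + C2*exp(3*x)

Characteristic equation r² - 5r + 6 = 0 factors as (r - 2)(r - 3) = 0, so r = 2, 3.
Hence u_h = C1*exp(2*x) + C2*exp(3*x).
Try u_p = A*cos(x) + B*sin(x). Substituting and equating the coefficients of cos(x) and sin(x) gives A = 1/2, B = -1/2, so u_p = cos(x)/2 - sin(x)/2.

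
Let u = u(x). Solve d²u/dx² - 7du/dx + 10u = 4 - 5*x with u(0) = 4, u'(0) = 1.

Characteristic equation r² - 7r + 10 = 0 factors as (r - 2)(r - 5) = 0, so r = 2, 5.
Hence u_h = C1*exp(2*x) + C2*exp(5*x).
For the particular solution try u_p = A0 + A1*x. Substituting and matching coefficients of each power of x gives A0 = 1/20, A1 = -1/2, so u_p = 1/20 - x/2.
General solution: u = 1/20 - x/2 + C1*exp(2*x) + C2*exp(5*x).
Apply the initial conditions: u(0) = 1/20 + C1 + C2 = 4 and u'(0) = -1/2 + 2*C1 + 5*C2 = 1. Solving gives C1 = 73/12, C2 = -32/15.

u = 1/20 - 32*exp(5*x)/15 - x/2 + 73*exp(2*x)/12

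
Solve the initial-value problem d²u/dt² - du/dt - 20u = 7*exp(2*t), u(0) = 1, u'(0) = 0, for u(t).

Characteristic equation r² - r - 20 = 0 factors as (r - 5)(r + 4) = 0, so r = 5, -4.
Hence u_h = C1*exp(5*t) + C2*exp(-4*t).
Try u_p = A*exp(2*t). Substituting into the equation and dividing by exp(2*t) gives A = -7/18, so u_p = -7*exp(2*t)/18.
General solution: u = -7*exp(2*t)/18 + C1*exp(5*t) + C2*exp(-4*t).
Apply the initial conditions: u(0) = -7/18 + C1 + C2 = 1 and u'(0) = -7/9 - 4*C2 + 5*C1 = 0. Solving gives C1 = 19/27, C2 = 37/54.

u = -7*exp(2*t)/18 + 19*exp(5*t)/27 + 37*exp(-4*t)/54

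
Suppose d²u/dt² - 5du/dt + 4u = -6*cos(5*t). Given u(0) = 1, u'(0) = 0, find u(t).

Characteristic equation r² - 5r + 4 = 0 factors as (r - 1)(r - 4) = 0, so r = 1, 4.
Hence u_h = C1*exp(t) + C2*exp(4*t).
Try u_p = A*cos(5*t) + B*sin(5*t). Substituting and equating the coefficients of cos(5t) and sin(5t) gives A = 63/533, B = 75/533, so u_p = 63*cos(5*t)/533 + 75*sin(5*t)/533.
General solution: u = 63*cos(5*t)/533 + 75*sin(5*t)/533 + C1*exp(t) + C2*exp(4*t).
Apply the initial conditions: u(0) = 63/533 + C1 + C2 = 1 and u'(0) = 375/533 + C1 + 4*C2 = 0. Solving gives C1 = 55/39, C2 = -65/123.

u = -65*exp(4*t)/123 + 55*exp(t)/39 + 63*cos(5*t)/533 + 75*sin(5*t)/533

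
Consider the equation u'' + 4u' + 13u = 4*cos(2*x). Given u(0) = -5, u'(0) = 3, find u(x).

u = 32*sin(2*x)/145 + 36*cos(2*x)/145 - 1151*exp(-2*x)*sin(3*x)/435 - 761*cos(3*x)*exp(-2*x)/145

Characteristic equation r² + 4r + 13 = 0 has discriminant (4)² - 4·(13) = -36 < 0, so r = -2 ± 3i.
Hence u_h = C1*cos(3*x)*exp(-2*x) + C2*exp(-2*x)*sin(3*x).
Try u_p = A*cos(2*x) + B*sin(2*x). Substituting and equating the coefficients of cos(2x) and sin(2x) gives A = 36/145, B = 32/145, so u_p = 32*sin(2*x)/145 + 36*cos(2*x)/145.
General solution: u = 32*sin(2*x)/145 + 36*cos(2*x)/145 + C1*cos(3*x)*exp(-2*x) + C2*exp(-2*x)*sin(3*x).
Apply the initial conditions: u(0) = 36/145 + C1 = -5 and u'(0) = 64/145 - 2*C1 + 3*C2 = 3. Solving gives C1 = -761/145, C2 = -1151/435.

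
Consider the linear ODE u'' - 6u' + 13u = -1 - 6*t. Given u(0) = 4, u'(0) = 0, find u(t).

u = -49/169 - 6*t/13 - 2097*exp(3*t)*sin(2*t)/338 + 725*cos(2*t)*exp(3*t)/169

Characteristic equation r² - 6r + 13 = 0 has discriminant (-6)² - 4·(13) = -16 < 0, so r = 3 ± 2i.
Hence u_h = C1*cos(2*t)*exp(3*t) + C2*exp(3*t)*sin(2*t).
For the particular solution try u_p = A0 + A1*t. Substituting and matching coefficients of each power of t gives A0 = -49/169, A1 = -6/13, so u_p = -49/169 - 6*t/13.
General solution: u = -49/169 - 6*t/13 + C1*cos(2*t)*exp(3*t) + C2*exp(3*t)*sin(2*t).
Apply the initial conditions: u(0) = -49/169 + C1 = 4 and u'(0) = -6/13 + 2*C2 + 3*C1 = 0. Solving gives C1 = 725/169, C2 = -2097/338.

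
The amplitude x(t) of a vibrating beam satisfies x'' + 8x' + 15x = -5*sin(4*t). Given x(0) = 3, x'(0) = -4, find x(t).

Characteristic equation r² + 8r + 15 = 0 factors as (r + 3)(r + 5) = 0, so r = -3, -5.
Hence x_h = C1*exp(-3*t) + C2*exp(-5*t).
Try x_p = A*cos(4*t) + B*sin(4*t). Substituting and equating the coefficients of cos(4t) and sin(4t) gives A = 32/205, B = 1/205, so x_p = sin(4*t)/205 + 32*cos(4*t)/205.
General solution: x = sin(4*t)/205 + 32*cos(4*t)/205 + C1*exp(-3*t) + C2*exp(-5*t).
Apply the initial conditions: x(0) = 32/205 + C1 + C2 = 3 and x'(0) = 4/205 - 5*C2 - 3*C1 = -4. Solving gives C1 = 51/10, C2 = -185/82.

x = -185*exp(-5*t)/82 + sin(4*t)/205 + 32*cos(4*t)/205 + 51*exp(-3*t)/10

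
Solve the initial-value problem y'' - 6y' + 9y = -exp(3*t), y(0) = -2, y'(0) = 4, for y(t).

y = -2*exp(3*t) + 10*t*exp(3*t) - t**2*exp(3*t)/2

Characteristic equation r² - 6r + 9 = 0 has discriminant (-6)² - 4·(9) = 0, so r = 3 is a repeated root.
Hence y_h = (C1 + C2*t)*exp(3*t).
Since exp(3*t) solves the homogeneous equation (r = 3 is a root of multiplicity 2), multiply the trial by t^2. Try y_p = A*t^2*exp(3*t). Substituting into the equation and dividing by exp(3*t) gives A = -1/2, so y_p = -t^2*exp(3*t)/2.
General solution: y = C1*exp(3*t) - t^2*exp(3*t)/2 + C2*t*exp(3*t).
Apply the initial conditions: y(0) = C1 = -2 and y'(0) = C2 + 3*C1 = 4. Solving gives C1 = -2, C2 = 10.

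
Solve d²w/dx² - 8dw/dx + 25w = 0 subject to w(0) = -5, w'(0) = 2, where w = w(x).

Characteristic equation r² - 8r + 25 = 0 has discriminant (-8)² - 4·(25) = -36 < 0, so r = 4 ± 3i.
Hence w_h = C1*cos(3*x)*exp(4*x) + C2*exp(4*x)*sin(3*x).
Apply the initial conditions: w(0) = C1 = -5 and w'(0) = 3*C2 + 4*C1 = 2. Solving gives C1 = -5, C2 = 22/3.

w = -5*cos(3*x)*exp(4*x) + 22*exp(4*x)*sin(3*x)/3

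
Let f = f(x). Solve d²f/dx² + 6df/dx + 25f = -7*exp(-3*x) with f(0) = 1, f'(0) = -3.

f = -7*exp(-3*x)/16 + 23*cos(4*x)*exp(-3*x)/16

Characteristic equation r² + 6r + 25 = 0 has discriminant (6)² - 4·(25) = -64 < 0, so r = -3 ± 4i.
Hence f_h = C1*cos(4*x)*exp(-3*x) + C2*exp(-3*x)*sin(4*x).
Try f_p = A*exp(-3*x). Substituting into the equation and dividing by exp(-3*x) gives A = -7/16, so f_p = -7*exp(-3*x)/16.
General solution: f = -7*exp(-3*x)/16 + C1*cos(4*x)*exp(-3*x) + C2*exp(-3*x)*sin(4*x).
Apply the initial conditions: f(0) = -7/16 + C1 = 1 and f'(0) = 21/16 - 3*C1 + 4*C2 = -3. Solving gives C1 = 23/16, C2 = 0.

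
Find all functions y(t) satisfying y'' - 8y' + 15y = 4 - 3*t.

y = 4/25 - t/5 + C1*exp(3*t) + C2*exp(5*t)

Characteristic equation r² - 8r + 15 = 0 factors as (r - 3)(r - 5) = 0, so r = 3, 5.
Hence y_h = C1*exp(3*t) + C2*exp(5*t).
For the particular solution try y_p = A0 + A1*t. Substituting and matching coefficients of each power of t gives A0 = 4/25, A1 = -1/5, so y_p = 4/25 - t/5.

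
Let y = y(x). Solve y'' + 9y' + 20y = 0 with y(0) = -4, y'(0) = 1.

y = -19*exp(-4*x) + 15*exp(-5*x)

Characteristic equation r² + 9r + 20 = 0 factors as (r + 5)(r + 4) = 0, so r = -5, -4.
Hence y_h = C1*exp(-5*x) + C2*exp(-4*x).
Apply the initial conditions: y(0) = C1 + C2 = -4 and y'(0) = -5*C1 - 4*C2 = 1. Solving gives C1 = 15, C2 = -19.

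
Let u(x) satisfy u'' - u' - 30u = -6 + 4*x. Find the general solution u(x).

u = 46/225 - 2*x/15 + C1*exp(-5*x) + C2*exp(6*x)

Characteristic equation r² - r - 30 = 0 factors as (r + 5)(r - 6) = 0, so r = -5, 6.
Hence u_h = C1*exp(-5*x) + C2*exp(6*x).
For the particular solution try u_p = A0 + A1*x. Substituting and matching coefficients of each power of x gives A0 = 46/225, A1 = -2/15, so u_p = 46/225 - 2*x/15.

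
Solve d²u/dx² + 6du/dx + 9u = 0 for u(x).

u = C1*exp(-3*x) + C2*x*exp(-3*x)

Characteristic equation r² + 6r + 9 = 0 has discriminant (6)² - 4·(9) = 0, so r = -3 is a repeated root.
Hence u_h = (C1 + C2*x)*exp(-3*x).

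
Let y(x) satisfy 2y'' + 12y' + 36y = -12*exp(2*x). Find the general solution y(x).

Divide through by 2: y'' + 6y' + 18y = -6*exp(2*x).
Characteristic equation r² + 6r + 18 = 0 has discriminant (6)² - 4·(18) = -36 < 0, so r = -3 ± 3i.
Hence y_h = C1*cos(3*x)*exp(-3*x) + C2*exp(-3*x)*sin(3*x).
Try y_p = A*exp(2*x). Substituting into the equation and dividing by exp(2*x) gives A = -3/17, so y_p = -3*exp(2*x)/17.

y = -3*exp(2*x)/17 + C1*cos(3*x)*exp(-3*x) + C2*exp(-3*x)*sin(3*x)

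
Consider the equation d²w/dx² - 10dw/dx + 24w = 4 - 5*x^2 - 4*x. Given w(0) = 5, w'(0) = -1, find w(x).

Characteristic equation r² - 10r + 24 = 0 factors as (r - 4)(r - 6) = 0, so r = 4, 6.
Hence w_h = C1*exp(4*x) + C2*exp(6*x).
For the particular solution try w_p = A0 + A1*x + A2*x^2. Substituting and matching coefficients of each power of x gives A0 = 73/1728, A1 = -49/144, A2 = -5/24, so w_p = 73/1728 - 49*x/144 - 5*x^2/24.
General solution: w = 73/1728 - 49*x/144 - 5*x^2/24 + C1*exp(4*x) + C2*exp(6*x).
Apply the initial conditions: w(0) = 73/1728 + C1 + C2 = 5 and w'(0) = -49/144 + 4*C1 + 6*C2 = -1. Solving gives C1 = 973/64, C2 = -2213/216.

w = 73/1728 - 2213*exp(6*x)/216 - 49*x/144 - 5*x**2/24 + 973*exp(4*x)/64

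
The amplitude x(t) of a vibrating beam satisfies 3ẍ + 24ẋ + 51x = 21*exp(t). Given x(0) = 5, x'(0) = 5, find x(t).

x = 7*exp(t)/26 + 123*cos(t)*exp(-4*t)/26 + 615*exp(-4*t)*sin(t)/26

Divide through by 3: x'' + 8x' + 17x = 7*exp(t).
Characteristic equation r² + 8r + 17 = 0 has discriminant (8)² - 4·(17) = -4 < 0, so r = -4 ± i.
Hence x_h = C1*cos(t)*exp(-4*t) + C2*exp(-4*t)*sin(t).
Try x_p = A*exp(t). Substituting into the equation and dividing by exp(t) gives A = 7/26, so x_p = 7*exp(t)/26.
General solution: x = 7*exp(t)/26 + C1*cos(t)*exp(-4*t) + C2*exp(-4*t)*sin(t).
Apply the initial conditions: x(0) = 7/26 + C1 = 5 and x'(0) = 7/26 + C2 - 4*C1 = 5. Solving gives C1 = 123/26, C2 = 615/26.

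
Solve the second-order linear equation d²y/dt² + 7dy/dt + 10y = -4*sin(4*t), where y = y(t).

y = 6*sin(4*t)/205 + 28*cos(4*t)/205 + C1*exp(-2*t) + C2*exp(-5*t)

Characteristic equation r² + 7r + 10 = 0 factors as (r + 2)(r + 5) = 0, so r = -2, -5.
Hence y_h = C1*exp(-2*t) + C2*exp(-5*t).
Try y_p = A*cos(4*t) + B*sin(4*t). Substituting and equating the coefficients of cos(4t) and sin(4t) gives A = 28/205, B = 6/205, so y_p = 6*sin(4*t)/205 + 28*cos(4*t)/205.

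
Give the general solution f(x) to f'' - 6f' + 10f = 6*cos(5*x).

f = -4*sin(5*x)/25 - 2*cos(5*x)/25 + C1*cos(x)*exp(3*x) + C2*exp(3*x)*sin(x)

Characteristic equation r² - 6r + 10 = 0 has discriminant (-6)² - 4·(10) = -4 < 0, so r = 3 ± i.
Hence f_h = C1*cos(x)*exp(3*x) + C2*exp(3*x)*sin(x).
Try f_p = A*cos(5*x) + B*sin(5*x). Substituting and equating the coefficients of cos(5x) and sin(5x) gives A = -2/25, B = -4/25, so f_p = -4*sin(5*x)/25 - 2*cos(5*x)/25.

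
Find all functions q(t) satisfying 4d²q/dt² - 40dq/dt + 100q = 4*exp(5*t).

Divide through by 4: q'' - 10q' + 25q = exp(5*t).
Characteristic equation r² - 10r + 25 = 0 has discriminant (-10)² - 4·(25) = 0, so r = 5 is a repeated root.
Hence q_h = (C1 + C2*t)*exp(5*t).
Since exp(5*t) solves the homogeneous equation (r = 5 is a root of multiplicity 2), multiply the trial by t^2. Try q_p = A*t^2*exp(5*t). Substituting into the equation and dividing by exp(5*t) gives A = 1/2, so q_p = t^2*exp(5*t)/2.

q = C1*exp(5*t) + t**2*exp(5*t)/2 + C2*t*exp(5*t)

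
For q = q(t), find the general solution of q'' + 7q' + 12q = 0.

q = C1*exp(-3*t) + C2*exp(-4*t)

Characteristic equation r² + 7r + 12 = 0 factors as (r + 3)(r + 4) = 0, so r = -3, -4.
Hence q_h = C1*exp(-3*t) + C2*exp(-4*t).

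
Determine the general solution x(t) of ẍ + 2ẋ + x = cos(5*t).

x = -6*cos(5*t)/169 + 5*sin(5*t)/338 + C1*exp(-t) + C2*t*exp(-t)

Characteristic equation r² + 2r + 1 = 0 has discriminant (2)² - 4·(1) = 0, so r = -1 is a repeated root.
Hence x_h = (C1 + C2*t)*exp(-t).
Try x_p = A*cos(5*t) + B*sin(5*t). Substituting and equating the coefficients of cos(5t) and sin(5t) gives A = -6/169, B = 5/338, so x_p = -6*cos(5*t)/169 + 5*sin(5*t)/338.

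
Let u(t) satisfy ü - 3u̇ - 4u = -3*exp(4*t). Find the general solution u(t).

Characteristic equation r² - 3r - 4 = 0 factors as (r - 4)(r + 1) = 0, so r = 4, -1.
Hence u_h = C1*exp(4*t) + C2*exp(-t).
Since exp(4*t) solves the homogeneous equation (r = 4 is a root of multiplicity 1), multiply the trial by t. Try u_p = A*t*exp(4*t). Substituting into the equation and dividing by exp(4*t) gives A = -3/5, so u_p = -3*t*exp(4*t)/5.

u = C1*exp(4*t) + C2*exp(-t) - 3*t*exp(4*t)/5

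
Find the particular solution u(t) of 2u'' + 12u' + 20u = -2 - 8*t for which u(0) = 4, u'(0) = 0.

u = 7/50 - 2*t/5 + 193*cos(t)*exp(-3*t)/50 + 599*exp(-3*t)*sin(t)/50

Divide through by 2: u'' + 6u' + 10u = -1 - 4*t.
Characteristic equation r² + 6r + 10 = 0 has discriminant (6)² - 4·(10) = -4 < 0, so r = -3 ± i.
Hence u_h = C1*cos(t)*exp(-3*t) + C2*exp(-3*t)*sin(t).
For the particular solution try u_p = A0 + A1*t. Substituting and matching coefficients of each power of t gives A0 = 7/50, A1 = -2/5, so u_p = 7/50 - 2*t/5.
General solution: u = 7/50 - 2*t/5 + C1*cos(t)*exp(-3*t) + C2*exp(-3*t)*sin(t).
Apply the initial conditions: u(0) = 7/50 + C1 = 4 and u'(0) = -2/5 + C2 - 3*C1 = 0. Solving gives C1 = 193/50, C2 = 599/50.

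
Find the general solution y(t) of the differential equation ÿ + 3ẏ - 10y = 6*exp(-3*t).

Characteristic equation r² + 3r - 10 = 0 factors as (r + 5)(r - 2) = 0, so r = -5, 2.
Hence y_h = C1*exp(-5*t) + C2*exp(2*t).
Try y_p = A*exp(-3*t). Substituting into the equation and dividing by exp(-3*t) gives A = -3/5, so y_p = -3*exp(-3*t)/5.

y = -3*exp(-3*t)/5 + C1*exp(-5*t) + C2*exp(2*t)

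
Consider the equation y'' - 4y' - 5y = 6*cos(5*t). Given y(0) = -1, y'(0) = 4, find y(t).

y = -19*exp(-t)/13 - 9*cos(5*t)/65 - 6*sin(5*t)/65 + 3*exp(5*t)/5

Characteristic equation r² - 4r - 5 = 0 factors as (r + 1)(r - 5) = 0, so r = -1, 5.
Hence y_h = C1*exp(-t) + C2*exp(5*t).
Try y_p = A*cos(5*t) + B*sin(5*t). Substituting and equating the coefficients of cos(5t) and sin(5t) gives A = -9/65, B = -6/65, so y_p = -9*cos(5*t)/65 - 6*sin(5*t)/65.
General solution: y = -9*cos(5*t)/65 - 6*sin(5*t)/65 + C1*exp(-t) + C2*exp(5*t).
Apply the initial conditions: y(0) = -9/65 + C1 + C2 = -1 and y'(0) = -6/13 - C1 + 5*C2 = 4. Solving gives C1 = -19/13, C2 = 3/5.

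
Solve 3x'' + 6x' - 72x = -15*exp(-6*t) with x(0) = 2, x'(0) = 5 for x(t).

x = 7*exp(-6*t)/20 + 33*exp(4*t)/20 + t*exp(-6*t)/2

Divide through by 3: x'' + 2x' - 24x = -5*exp(-6*t).
Characteristic equation r² + 2r - 24 = 0 factors as (r - 4)(r + 6) = 0, so r = 4, -6.
Hence x_h = C1*exp(4*t) + C2*exp(-6*t).
Since exp(-6*t) solves the homogeneous equation (r = -6 is a root of multiplicity 1), multiply the trial by t. Try x_p = A*t*exp(-6*t). Substituting into the equation and dividing by exp(-6*t) gives A = 1/2, so x_p = t*exp(-6*t)/2.
General solution: x = C1*exp(4*t) + C2*exp(-6*t) + t*exp(-6*t)/2.
Apply the initial conditions: x(0) = C1 + C2 = 2 and x'(0) = 1/2 - 6*C2 + 4*C1 = 5. Solving gives C1 = 33/20, C2 = 7/20.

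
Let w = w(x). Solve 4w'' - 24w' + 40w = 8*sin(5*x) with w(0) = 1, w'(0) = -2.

Divide through by 4: w'' - 6w' + 10w = 2*sin(5*x).
Characteristic equation r² - 6r + 10 = 0 has discriminant (-6)² - 4·(10) = -4 < 0, so r = 3 ± i.
Hence w_h = C1*cos(x)*exp(3*x) + C2*exp(3*x)*sin(x).
Try w_p = A*cos(5*x) + B*sin(5*x). Substituting and equating the coefficients of cos(5x) and sin(5x) gives A = 4/75, B = -2/75, so w_p = -2*sin(5*x)/75 + 4*cos(5*x)/75.
General solution: w = -2*sin(5*x)/75 + 4*cos(5*x)/75 + C1*cos(x)*exp(3*x) + C2*exp(3*x)*sin(x).
Apply the initial conditions: w(0) = 4/75 + C1 = 1 and w'(0) = -2/15 + C2 + 3*C1 = -2. Solving gives C1 = 71/75, C2 = -353/75.

w = -2*sin(5*x)/75 + 4*cos(5*x)/75 - 353*exp(3*x)*sin(x)/75 + 71*cos(x)*exp(3*x)/75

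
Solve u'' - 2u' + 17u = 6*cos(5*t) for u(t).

u = -15*sin(5*t)/41 - 12*cos(5*t)/41 + C1*cos(4*t)*exp(t) + C2*exp(t)*sin(4*t)

Characteristic equation r² - 2r + 17 = 0 has discriminant (-2)² - 4·(17) = -64 < 0, so r = 1 ± 4i.
Hence u_h = C1*cos(4*t)*exp(t) + C2*exp(t)*sin(4*t).
Try u_p = A*cos(5*t) + B*sin(5*t). Substituting and equating the coefficients of cos(5t) and sin(5t) gives A = -12/41, B = -15/41, so u_p = -15*sin(5*t)/41 - 12*cos(5*t)/41.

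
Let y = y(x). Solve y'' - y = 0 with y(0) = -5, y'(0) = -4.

y = -9*exp(x)/2 - exp(-x)/2

Characteristic equation r² - 1 = 0 factors as (r + 1)(r - 1) = 0, so r = -1, 1.
Hence y_h = C1*exp(-x) + C2*exp(x).
Apply the initial conditions: y(0) = C1 + C2 = -5 and y'(0) = C2 - C1 = -4. Solving gives C1 = -1/2, C2 = -9/2.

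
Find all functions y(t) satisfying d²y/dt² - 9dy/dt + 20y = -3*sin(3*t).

y = -81*cos(3*t)/850 - 33*sin(3*t)/850 + C1*exp(5*t) + C2*exp(4*t)

Characteristic equation r² - 9r + 20 = 0 factors as (r - 5)(r - 4) = 0, so r = 5, 4.
Hence y_h = C1*exp(5*t) + C2*exp(4*t).
Try y_p = A*cos(3*t) + B*sin(3*t). Substituting and equating the coefficients of cos(3t) and sin(3t) gives A = -81/850, B = -33/850, so y_p = -81*cos(3*t)/850 - 33*sin(3*t)/850.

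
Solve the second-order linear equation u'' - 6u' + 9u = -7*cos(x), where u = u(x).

u = -14*cos(x)/25 + 21*sin(x)/50 + C1*exp(3*x) + C2*x*exp(3*x)

Characteristic equation r² - 6r + 9 = 0 has discriminant (-6)² - 4·(9) = 0, so r = 3 is a repeated root.
Hence u_h = (C1 + C2*x)*exp(3*x).
Try u_p = A*cos(x) + B*sin(x). Substituting and equating the coefficients of cos(x) and sin(x) gives A = -14/25, B = 21/50, so u_p = -14*cos(x)/25 + 21*sin(x)/50.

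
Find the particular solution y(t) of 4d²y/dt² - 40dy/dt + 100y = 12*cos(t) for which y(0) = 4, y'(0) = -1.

Divide through by 4: y'' - 10y' + 25y = 3*cos(t).
Characteristic equation r² - 10r + 25 = 0 has discriminant (-10)² - 4·(25) = 0, so r = 5 is a repeated root.
Hence y_h = (C1 + C2*t)*exp(5*t).
Try y_p = A*cos(t) + B*sin(t). Substituting and equating the coefficients of cos(t) and sin(t) gives A = 18/169, B = -15/338, so y_p = -15*sin(t)/338 + 18*cos(t)/169.
General solution: y = -15*sin(t)/338 + 18*cos(t)/169 + C1*exp(5*t) + C2*t*exp(5*t).
Apply the initial conditions: y(0) = 18/169 + C1 = 4 and y'(0) = -15/338 + C2 + 5*C1 = -1. Solving gives C1 = 658/169, C2 = -531/26.

y = -15*sin(t)/338 + 18*cos(t)/169 + 658*exp(5*t)/169 - 531*t*exp(5*t)/26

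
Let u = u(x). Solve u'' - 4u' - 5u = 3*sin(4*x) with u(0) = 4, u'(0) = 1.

u = -63*sin(4*x)/697 + 48*cos(4*x)/697 + 217*exp(5*x)/246 + 311*exp(-x)/102

Characteristic equation r² - 4r - 5 = 0 factors as (r + 1)(r - 5) = 0, so r = -1, 5.
Hence u_h = C1*exp(-x) + C2*exp(5*x).
Try u_p = A*cos(4*x) + B*sin(4*x). Substituting and equating the coefficients of cos(4x) and sin(4x) gives A = 48/697, B = -63/697, so u_p = -63*sin(4*x)/697 + 48*cos(4*x)/697.
General solution: u = -63*sin(4*x)/697 + 48*cos(4*x)/697 + C1*exp(-x) + C2*exp(5*x).
Apply the initial conditions: u(0) = 48/697 + C1 + C2 = 4 and u'(0) = -252/697 - C1 + 5*C2 = 1. Solving gives C1 = 311/102, C2 = 217/246.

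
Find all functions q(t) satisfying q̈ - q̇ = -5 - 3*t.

q = C2 + 8*t + 3*t**2/2 + C1*exp(t)

Characteristic equation r² - r = 0 factors as (r - 1)r = 0, so r = 1, 0.
Hence q_h = C1*exp(t) + C2.
Since 0 is a characteristic root (multiplicity 1), multiply the polynomial trial by t: try q_p = t*(A0 + A1*t). Substituting and matching coefficients of each power of t gives A0 = 8, A1 = 3/2, so q_p = 8*t + 3*t^2/2.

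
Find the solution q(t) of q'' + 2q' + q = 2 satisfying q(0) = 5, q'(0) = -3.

Characteristic equation r² + 2r + 1 = 0 has discriminant (2)² - 4·(1) = 0, so r = -1 is a repeated root.
Hence q_h = (C1 + C2*t)*exp(-t).
For the particular solution try q_p = A0. Substituting and matching coefficients of each power of t gives A0 = 2, so q_p = 2.
General solution: q = 2 + C1*exp(-t) + C2*t*exp(-t).
Apply the initial conditions: q(0) = 2 + C1 = 5 and q'(0) = C2 - C1 = -3. Solving gives C1 = 3, C2 = 0.

q = 2 + 3*exp(-t)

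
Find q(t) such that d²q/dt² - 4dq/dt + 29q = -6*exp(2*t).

Characteristic equation r² - 4r + 29 = 0 has discriminant (-4)² - 4·(29) = -100 < 0, so r = 2 ± 5i.
Hence q_h = C1*cos(5*t)*exp(2*t) + C2*exp(2*t)*sin(5*t).
Try q_p = A*exp(2*t). Substituting into the equation and dividing by exp(2*t) gives A = -6/25, so q_p = -6*exp(2*t)/25.

q = -6*exp(2*t)/25 + C1*cos(5*t)*exp(2*t) + C2*exp(2*t)*sin(5*t)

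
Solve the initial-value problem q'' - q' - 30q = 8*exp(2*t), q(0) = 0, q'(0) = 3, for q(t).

Characteristic equation r² - r - 30 = 0 factors as (r + 5)(r - 6) = 0, so r = -5, 6.
Hence q_h = C1*exp(-5*t) + C2*exp(6*t).
Try q_p = A*exp(2*t). Substituting into the equation and dividing by exp(2*t) gives A = -2/7, so q_p = -2*exp(2*t)/7.
General solution: q = -2*exp(2*t)/7 + C1*exp(-5*t) + C2*exp(6*t).
Apply the initial conditions: q(0) = -2/7 + C1 + C2 = 0 and q'(0) = -4/7 - 5*C1 + 6*C2 = 3. Solving gives C1 = -13/77, C2 = 5/11.

q = -13*exp(-5*t)/77 - 2*exp(2*t)/7 + 5*exp(6*t)/11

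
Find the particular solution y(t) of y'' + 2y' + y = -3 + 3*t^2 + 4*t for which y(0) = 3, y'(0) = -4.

Characteristic equation r² + 2r + 1 = 0 has discriminant (2)² - 4·(1) = 0, so r = -1 is a repeated root.
Hence y_h = (C1 + C2*t)*exp(-t).
For the particular solution try y_p = A0 + A1*t + A2*t^2. Substituting and matching coefficients of each power of t gives A0 = 7, A1 = -8, A2 = 3, so y_p = 7 - 8*t + 3*t^2.
General solution: y = 7 - 8*t + 3*t^2 + C1*exp(-t) + C2*t*exp(-t).
Apply the initial conditions: y(0) = 7 + C1 = 3 and y'(0) = -8 + C2 - C1 = -4. Solving gives C1 = -4, C2 = 0.

y = 7 - 8*t - 4*exp(-t) + 3*t**2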